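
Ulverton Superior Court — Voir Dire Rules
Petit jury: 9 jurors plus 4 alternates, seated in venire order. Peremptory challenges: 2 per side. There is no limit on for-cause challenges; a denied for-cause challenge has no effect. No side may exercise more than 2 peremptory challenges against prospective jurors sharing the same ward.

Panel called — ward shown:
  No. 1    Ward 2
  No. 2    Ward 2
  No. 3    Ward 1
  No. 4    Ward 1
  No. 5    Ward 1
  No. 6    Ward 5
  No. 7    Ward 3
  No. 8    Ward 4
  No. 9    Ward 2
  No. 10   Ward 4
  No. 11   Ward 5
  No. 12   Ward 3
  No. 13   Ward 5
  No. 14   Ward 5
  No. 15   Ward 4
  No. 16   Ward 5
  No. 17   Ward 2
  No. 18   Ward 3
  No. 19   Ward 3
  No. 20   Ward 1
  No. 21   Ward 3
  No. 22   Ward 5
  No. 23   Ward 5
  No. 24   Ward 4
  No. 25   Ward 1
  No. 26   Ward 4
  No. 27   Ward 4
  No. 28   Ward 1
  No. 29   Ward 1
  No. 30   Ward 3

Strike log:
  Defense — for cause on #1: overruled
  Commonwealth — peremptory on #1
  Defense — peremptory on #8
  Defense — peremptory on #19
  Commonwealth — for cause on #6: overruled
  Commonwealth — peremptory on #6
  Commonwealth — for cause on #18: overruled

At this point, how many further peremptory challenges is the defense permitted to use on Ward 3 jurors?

0

Defense peremptories so far: #8, #19 — 2 of 2 used, 0 left overall.
Against Ward 3: #19 — 1 used; per-ward cap 2 leaves 1.
Binding limit: min(0, 1) = 0.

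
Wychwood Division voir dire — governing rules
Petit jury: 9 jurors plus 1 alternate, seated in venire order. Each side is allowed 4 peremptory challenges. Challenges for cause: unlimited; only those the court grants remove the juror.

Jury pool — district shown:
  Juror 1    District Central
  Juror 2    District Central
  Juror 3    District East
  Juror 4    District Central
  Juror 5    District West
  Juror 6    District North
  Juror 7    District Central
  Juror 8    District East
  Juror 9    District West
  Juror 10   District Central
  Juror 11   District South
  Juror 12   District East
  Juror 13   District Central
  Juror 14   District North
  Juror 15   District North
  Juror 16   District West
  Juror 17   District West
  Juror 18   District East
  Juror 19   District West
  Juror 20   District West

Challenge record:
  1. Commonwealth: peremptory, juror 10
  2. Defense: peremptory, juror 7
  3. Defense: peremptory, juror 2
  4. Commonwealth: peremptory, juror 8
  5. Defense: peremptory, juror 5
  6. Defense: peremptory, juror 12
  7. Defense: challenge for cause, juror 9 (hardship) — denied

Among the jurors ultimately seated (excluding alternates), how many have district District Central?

3

Removed: #2, #5, #7, #8, #10, #12.
Seated jurors 1–9: #1, #3, #4, #6, #9, #11, #13, #14, #15 (alternates #16 not counted).
Of those, in District Central: #1, #4, #13 → 3.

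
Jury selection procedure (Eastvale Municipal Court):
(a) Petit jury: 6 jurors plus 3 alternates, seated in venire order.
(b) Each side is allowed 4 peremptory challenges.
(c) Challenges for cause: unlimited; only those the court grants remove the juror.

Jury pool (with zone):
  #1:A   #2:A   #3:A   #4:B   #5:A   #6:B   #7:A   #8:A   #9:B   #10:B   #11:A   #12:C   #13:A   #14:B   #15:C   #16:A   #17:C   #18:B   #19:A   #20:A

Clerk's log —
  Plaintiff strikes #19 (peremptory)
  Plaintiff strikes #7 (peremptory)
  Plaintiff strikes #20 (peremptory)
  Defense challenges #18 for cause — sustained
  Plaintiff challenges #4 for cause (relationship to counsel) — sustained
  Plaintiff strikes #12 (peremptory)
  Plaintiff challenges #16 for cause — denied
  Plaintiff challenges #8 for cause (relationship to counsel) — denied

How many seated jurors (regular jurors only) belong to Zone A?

5

Removed: #4, #7, #12, #18, #19, #20.
Seated jurors 1–6: #1, #2, #3, #5, #6, #8 (alternates #9, #10, #11 not counted).
Of those, in Zone A: #1, #2, #3, #5, #8 → 5.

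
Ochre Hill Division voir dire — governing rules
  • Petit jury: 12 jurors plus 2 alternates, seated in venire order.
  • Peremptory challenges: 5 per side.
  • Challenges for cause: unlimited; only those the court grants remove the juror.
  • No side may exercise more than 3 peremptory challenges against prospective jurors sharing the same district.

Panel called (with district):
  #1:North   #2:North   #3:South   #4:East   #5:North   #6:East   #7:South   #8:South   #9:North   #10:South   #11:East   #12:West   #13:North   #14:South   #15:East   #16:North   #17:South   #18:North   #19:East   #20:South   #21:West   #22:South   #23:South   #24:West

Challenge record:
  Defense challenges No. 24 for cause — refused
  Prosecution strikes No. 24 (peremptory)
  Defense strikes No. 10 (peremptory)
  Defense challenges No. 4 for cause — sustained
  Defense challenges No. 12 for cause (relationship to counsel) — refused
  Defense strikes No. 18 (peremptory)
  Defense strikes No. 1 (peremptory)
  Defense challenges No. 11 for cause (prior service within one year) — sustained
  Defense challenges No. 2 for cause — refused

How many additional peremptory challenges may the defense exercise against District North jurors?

1

Defense peremptories so far: #10, #18, #1 — 3 of 5 used, 2 left overall.
Against District North: #18, #1 — 2 used; per-district cap 3 leaves 1.
Binding limit: min(2, 1) = 1.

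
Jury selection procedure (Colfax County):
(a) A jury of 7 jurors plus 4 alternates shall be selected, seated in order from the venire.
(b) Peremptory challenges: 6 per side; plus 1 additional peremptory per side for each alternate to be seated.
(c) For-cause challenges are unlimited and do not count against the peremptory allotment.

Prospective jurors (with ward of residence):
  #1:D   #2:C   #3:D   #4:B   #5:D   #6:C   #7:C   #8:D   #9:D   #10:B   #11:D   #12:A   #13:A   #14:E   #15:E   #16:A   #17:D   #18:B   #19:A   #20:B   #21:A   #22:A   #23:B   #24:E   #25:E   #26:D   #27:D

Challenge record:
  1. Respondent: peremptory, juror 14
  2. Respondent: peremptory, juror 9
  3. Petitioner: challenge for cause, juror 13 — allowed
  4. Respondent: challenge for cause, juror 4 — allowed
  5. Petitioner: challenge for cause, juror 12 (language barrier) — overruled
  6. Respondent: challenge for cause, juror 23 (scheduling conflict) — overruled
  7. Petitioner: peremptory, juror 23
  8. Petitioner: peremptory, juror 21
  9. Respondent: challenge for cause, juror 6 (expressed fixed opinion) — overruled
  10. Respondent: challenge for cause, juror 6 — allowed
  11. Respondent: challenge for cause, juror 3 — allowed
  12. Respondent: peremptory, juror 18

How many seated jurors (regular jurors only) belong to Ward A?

Removed: #3, #4, #6, #9, #13, #14, #18, #21, #23.
Seated jurors 1–7: #1, #2, #5, #7, #8, #10, #11 (alternates #12, #15, #16, #17 not counted).
None of those are in Ward A → 0.

0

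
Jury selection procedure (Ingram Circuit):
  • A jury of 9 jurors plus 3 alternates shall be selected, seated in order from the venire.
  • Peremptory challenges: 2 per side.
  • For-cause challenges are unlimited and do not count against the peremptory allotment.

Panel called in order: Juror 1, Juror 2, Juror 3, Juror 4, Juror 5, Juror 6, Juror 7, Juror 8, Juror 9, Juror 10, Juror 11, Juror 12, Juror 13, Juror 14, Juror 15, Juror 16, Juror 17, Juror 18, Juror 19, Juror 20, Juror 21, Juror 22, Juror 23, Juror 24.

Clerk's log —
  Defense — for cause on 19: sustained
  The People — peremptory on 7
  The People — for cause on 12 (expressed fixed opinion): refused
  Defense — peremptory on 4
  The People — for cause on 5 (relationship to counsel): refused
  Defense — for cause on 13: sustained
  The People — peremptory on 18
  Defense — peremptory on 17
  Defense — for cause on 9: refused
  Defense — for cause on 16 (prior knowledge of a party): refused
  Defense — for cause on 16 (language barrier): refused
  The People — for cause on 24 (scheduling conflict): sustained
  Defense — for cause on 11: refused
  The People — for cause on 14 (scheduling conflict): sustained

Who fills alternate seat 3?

16

Removed: #4, #7, #13, #14, #17, #18, #19, #24. (#5, #9, #11, #12, #16 stay — for-cause denied.)
Seating in order: seats 1–9 → #1, #2, #3, #5, #6, #8, #9, #10, #11; alternates → #12, #15, #16.
So alternate 3 is #16.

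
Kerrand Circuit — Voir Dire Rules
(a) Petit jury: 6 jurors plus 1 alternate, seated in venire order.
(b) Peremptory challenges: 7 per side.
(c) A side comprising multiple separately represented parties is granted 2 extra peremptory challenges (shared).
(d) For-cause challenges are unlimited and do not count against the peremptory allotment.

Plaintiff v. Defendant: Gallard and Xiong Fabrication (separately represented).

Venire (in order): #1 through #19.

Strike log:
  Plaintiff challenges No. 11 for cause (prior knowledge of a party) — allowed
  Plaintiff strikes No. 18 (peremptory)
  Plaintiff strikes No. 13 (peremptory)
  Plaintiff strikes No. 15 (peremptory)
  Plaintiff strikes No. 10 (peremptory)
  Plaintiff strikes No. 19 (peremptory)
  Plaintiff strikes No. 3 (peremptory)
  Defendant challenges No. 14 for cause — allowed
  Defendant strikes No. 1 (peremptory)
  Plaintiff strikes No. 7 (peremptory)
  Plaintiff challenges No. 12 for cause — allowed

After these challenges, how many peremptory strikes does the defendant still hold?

8

Defendant allotment: 7 base + 2 multi-party = 9.
Defendant peremptories used: #1 — 1 (the for-cause on #14 doesn't count).
Remaining: 9 − 1 = 8.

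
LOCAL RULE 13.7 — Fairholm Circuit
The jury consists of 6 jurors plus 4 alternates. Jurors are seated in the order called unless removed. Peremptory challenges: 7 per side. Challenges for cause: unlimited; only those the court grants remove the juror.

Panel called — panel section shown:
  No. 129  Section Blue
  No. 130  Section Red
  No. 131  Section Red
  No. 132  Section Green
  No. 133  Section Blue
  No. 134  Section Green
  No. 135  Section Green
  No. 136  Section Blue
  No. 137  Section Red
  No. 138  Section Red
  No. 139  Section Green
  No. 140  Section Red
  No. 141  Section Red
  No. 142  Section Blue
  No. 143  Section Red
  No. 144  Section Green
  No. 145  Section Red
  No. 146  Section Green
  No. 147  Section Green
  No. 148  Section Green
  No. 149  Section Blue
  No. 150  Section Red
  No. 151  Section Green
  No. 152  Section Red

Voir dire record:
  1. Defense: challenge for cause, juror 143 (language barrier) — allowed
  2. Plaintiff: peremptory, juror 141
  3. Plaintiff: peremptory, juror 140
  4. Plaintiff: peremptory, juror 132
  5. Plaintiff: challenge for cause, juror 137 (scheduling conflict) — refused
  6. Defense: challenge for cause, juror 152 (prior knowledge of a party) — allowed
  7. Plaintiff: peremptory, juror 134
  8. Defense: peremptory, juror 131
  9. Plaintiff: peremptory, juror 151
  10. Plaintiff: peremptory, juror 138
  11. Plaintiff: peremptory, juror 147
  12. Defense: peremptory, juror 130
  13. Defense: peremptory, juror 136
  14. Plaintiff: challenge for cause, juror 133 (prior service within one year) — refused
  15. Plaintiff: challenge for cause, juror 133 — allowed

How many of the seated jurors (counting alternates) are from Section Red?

2

Removed: #130, #131, #132, #133, #134, #136, #138, #140, #141, #143, #147, #151, #152.
Seated (10 incl. alternates): #129, #135, #137, #139, #142, #144, #145, #146, #148, #149.
Of those, in Section Red: #137, #145 → 2.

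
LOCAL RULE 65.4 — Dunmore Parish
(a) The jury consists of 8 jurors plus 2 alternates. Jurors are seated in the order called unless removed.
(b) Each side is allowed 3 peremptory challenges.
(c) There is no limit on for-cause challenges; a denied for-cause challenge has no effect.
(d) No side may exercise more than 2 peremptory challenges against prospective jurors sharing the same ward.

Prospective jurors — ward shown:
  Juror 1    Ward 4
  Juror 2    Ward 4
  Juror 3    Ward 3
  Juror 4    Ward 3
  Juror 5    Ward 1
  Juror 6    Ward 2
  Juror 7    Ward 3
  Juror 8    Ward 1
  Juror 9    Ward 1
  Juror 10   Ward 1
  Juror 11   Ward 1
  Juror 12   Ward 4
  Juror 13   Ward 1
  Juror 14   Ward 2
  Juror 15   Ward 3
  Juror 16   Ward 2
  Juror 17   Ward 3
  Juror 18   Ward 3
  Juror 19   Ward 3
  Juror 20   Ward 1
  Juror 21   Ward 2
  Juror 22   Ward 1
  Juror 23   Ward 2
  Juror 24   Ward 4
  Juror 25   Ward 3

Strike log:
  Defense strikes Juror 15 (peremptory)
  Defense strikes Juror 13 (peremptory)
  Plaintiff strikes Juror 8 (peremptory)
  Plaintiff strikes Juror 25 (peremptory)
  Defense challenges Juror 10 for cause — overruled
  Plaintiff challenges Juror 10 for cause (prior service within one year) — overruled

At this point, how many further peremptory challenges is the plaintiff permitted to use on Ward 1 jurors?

Plaintiff peremptories so far: #8, #25 — 2 of 3 used, 1 left overall.
Against Ward 1: #8 — 1 used; per-ward cap 2 leaves 1.
Binding limit: min(1, 1) = 1.

1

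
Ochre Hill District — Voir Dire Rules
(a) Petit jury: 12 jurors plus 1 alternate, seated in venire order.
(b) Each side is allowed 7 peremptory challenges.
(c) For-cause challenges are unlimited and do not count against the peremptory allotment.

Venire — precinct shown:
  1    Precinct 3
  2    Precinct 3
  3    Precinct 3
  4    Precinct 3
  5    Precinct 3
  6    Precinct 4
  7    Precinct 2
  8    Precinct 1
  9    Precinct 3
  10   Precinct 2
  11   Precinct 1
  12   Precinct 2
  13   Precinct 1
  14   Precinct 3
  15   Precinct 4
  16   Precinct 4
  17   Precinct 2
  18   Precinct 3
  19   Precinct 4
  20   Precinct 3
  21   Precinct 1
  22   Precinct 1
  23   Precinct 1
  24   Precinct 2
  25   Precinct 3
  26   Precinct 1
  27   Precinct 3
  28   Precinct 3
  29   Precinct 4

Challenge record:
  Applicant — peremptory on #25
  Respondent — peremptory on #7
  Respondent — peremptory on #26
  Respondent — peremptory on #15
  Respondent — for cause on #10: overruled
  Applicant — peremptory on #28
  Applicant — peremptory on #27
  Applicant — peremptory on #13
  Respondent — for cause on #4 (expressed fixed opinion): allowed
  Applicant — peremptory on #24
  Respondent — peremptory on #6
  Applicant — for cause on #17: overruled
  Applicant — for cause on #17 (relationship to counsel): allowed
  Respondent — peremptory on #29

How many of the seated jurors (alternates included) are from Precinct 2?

2

Removed: #4, #6, #7, #13, #15, #17, #24, #25, #26, #27, #28, #29.
Seated (13 incl. alternates): #1, #2, #3, #5, #8, #9, #10, #11, #12, #14, #16, #18, #19.
Of those, in Precinct 2: #10, #12 → 2.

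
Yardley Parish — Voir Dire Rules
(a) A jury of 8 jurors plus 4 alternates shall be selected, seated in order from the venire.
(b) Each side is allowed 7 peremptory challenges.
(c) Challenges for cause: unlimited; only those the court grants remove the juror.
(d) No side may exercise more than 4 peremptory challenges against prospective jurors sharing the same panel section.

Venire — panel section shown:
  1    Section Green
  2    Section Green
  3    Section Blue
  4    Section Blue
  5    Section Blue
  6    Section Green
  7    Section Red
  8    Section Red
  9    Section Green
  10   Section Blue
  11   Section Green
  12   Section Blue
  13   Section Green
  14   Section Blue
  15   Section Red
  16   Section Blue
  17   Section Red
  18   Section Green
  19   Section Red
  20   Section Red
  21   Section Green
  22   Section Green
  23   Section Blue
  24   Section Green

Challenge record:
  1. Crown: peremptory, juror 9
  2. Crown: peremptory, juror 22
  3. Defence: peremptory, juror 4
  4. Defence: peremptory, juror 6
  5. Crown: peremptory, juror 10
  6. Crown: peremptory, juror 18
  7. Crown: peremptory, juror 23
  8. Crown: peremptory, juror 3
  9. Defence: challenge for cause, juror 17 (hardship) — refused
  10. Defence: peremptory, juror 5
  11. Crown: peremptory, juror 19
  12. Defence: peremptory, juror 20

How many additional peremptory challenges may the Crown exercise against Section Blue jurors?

Crown peremptories so far: #9, #22, #10, #18, #23, #3, #19 — 7 of 7 used, 0 left overall.
Against Section Blue: #10, #23, #3 — 3 used; per-section cap 4 leaves 1.
Binding limit: min(0, 1) = 0.

0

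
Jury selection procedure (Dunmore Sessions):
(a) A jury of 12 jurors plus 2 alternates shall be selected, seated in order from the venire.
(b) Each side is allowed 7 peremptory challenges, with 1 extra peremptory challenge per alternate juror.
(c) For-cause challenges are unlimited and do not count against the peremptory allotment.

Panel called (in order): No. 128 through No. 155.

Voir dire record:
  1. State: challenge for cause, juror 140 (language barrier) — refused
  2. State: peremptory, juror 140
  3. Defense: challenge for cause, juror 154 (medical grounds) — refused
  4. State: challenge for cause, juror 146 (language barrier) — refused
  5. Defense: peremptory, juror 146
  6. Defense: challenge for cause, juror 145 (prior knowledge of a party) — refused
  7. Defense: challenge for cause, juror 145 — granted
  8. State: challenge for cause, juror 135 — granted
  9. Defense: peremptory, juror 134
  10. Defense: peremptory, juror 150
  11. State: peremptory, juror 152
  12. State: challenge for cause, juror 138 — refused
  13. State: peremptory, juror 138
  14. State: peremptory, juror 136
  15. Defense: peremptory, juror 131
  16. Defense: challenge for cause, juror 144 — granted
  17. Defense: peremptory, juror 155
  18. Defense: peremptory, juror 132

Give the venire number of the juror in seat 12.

Removed: #131, #132, #134, #135, #136, #138, #140, #144, #145, #146, #150, #152, #155. (#154 stays — for-cause denied.)
Filling seats in venire order through position 12: #128, #129, #130, #133, #137, #139, #141, #142, #143, #147, #148, #149.
So seat 12 is #149.

149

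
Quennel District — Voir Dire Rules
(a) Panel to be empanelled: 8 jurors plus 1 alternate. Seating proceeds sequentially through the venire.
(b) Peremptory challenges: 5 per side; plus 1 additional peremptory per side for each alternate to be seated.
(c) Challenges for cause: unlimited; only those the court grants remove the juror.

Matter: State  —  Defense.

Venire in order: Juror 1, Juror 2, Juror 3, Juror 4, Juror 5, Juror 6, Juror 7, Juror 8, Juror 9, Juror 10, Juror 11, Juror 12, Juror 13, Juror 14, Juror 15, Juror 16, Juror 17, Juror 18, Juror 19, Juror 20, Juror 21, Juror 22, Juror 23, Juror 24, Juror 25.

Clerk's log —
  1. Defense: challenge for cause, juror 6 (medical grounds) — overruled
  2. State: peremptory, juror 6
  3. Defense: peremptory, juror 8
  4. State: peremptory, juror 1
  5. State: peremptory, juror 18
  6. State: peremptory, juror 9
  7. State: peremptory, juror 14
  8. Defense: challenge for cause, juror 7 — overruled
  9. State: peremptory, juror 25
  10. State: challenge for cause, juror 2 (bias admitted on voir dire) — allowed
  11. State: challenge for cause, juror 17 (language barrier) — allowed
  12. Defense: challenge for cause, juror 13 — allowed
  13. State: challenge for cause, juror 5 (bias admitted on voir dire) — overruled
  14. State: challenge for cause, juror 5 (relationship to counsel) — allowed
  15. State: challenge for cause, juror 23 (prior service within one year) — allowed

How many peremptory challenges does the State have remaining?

0

State allotment: 5 base + 1 × 1 alternate = 6.
State peremptories used: #6, #1, #18, #9, #14, #25 — 6 (for-cause on #2, #17, #5, #5, #23 don't count).
Remaining: 6 − 6 = 0.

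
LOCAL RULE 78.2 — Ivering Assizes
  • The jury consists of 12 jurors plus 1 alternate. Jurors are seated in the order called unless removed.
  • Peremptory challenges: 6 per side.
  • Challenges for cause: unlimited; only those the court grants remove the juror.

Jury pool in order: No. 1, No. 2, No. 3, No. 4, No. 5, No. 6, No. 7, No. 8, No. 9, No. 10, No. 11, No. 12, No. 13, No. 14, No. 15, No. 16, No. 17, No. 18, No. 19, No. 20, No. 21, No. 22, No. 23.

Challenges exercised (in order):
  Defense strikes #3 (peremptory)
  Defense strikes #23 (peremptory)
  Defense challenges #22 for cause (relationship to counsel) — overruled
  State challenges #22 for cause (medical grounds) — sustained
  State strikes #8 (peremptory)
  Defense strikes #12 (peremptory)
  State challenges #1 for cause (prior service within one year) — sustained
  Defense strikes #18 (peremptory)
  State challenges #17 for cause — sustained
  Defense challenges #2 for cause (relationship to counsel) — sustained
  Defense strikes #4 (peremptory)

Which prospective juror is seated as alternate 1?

Removed: #1, #2, #3, #4, #8, #12, #17, #18, #22, #23.
Seating in order: seats 1–12 → #5, #6, #7, #9, #10, #11, #13, #14, #15, #16, #19, #20; alternates → #21.
So alternate 1 is #21.

21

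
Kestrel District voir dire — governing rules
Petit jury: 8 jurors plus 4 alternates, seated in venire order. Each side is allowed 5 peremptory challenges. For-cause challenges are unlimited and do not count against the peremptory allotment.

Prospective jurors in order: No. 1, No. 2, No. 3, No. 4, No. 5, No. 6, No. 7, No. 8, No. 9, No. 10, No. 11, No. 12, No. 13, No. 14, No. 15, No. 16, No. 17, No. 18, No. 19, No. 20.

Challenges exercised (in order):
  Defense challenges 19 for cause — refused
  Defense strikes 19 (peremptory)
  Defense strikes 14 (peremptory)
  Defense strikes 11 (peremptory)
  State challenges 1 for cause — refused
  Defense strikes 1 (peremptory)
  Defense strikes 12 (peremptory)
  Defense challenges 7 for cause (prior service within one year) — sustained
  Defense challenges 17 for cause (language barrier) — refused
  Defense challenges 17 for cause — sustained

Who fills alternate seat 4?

Removed: #1, #7, #11, #12, #14, #17, #19.
Seating in order: seats 1–8 → #2, #3, #4, #5, #6, #8, #9, #10; alternates → #13, #15, #16, #18.
So alternate 4 is #18.

18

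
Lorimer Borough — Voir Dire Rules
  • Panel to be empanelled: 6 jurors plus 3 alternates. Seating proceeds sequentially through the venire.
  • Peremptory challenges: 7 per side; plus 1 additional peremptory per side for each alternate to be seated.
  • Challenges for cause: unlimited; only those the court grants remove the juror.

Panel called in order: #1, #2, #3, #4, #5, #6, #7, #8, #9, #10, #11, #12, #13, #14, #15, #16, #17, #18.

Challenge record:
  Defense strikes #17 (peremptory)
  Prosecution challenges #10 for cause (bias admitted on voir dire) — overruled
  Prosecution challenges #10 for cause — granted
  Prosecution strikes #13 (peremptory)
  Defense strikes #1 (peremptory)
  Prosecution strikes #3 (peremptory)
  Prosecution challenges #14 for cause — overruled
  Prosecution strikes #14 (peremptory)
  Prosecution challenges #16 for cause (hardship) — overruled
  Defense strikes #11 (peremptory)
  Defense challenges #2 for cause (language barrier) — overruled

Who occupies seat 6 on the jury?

8

Removed: #1, #3, #10, #11, #13, #14, #17. (#2, #16 stay — for-cause denied.)
Seating in order: seats 1–6 → #2, #4, #5, #6, #7, #8; alternates → #9, #12, #15.
So seat 6 is #8.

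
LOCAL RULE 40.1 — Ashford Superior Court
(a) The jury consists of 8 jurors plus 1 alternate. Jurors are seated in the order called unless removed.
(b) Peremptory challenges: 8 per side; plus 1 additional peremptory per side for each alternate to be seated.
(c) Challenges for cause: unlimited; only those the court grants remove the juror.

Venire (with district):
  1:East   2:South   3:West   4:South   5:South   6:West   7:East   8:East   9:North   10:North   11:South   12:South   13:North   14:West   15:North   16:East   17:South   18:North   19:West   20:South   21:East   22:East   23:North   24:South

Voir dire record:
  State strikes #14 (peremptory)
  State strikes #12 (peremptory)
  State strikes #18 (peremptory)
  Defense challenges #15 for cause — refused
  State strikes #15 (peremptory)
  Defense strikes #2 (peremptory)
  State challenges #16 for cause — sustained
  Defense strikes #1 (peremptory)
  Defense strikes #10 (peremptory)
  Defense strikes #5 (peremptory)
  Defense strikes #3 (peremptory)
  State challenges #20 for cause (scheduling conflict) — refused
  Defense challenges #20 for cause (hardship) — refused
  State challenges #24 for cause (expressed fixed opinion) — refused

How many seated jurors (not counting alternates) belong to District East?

2

Removed: #1, #2, #3, #5, #10, #12, #14, #15, #16, #18.
Seated jurors 1–8: #4, #6, #7, #8, #9, #11, #13, #17 (alternates #19 not counted).
Of those, in District East: #7, #8 → 2.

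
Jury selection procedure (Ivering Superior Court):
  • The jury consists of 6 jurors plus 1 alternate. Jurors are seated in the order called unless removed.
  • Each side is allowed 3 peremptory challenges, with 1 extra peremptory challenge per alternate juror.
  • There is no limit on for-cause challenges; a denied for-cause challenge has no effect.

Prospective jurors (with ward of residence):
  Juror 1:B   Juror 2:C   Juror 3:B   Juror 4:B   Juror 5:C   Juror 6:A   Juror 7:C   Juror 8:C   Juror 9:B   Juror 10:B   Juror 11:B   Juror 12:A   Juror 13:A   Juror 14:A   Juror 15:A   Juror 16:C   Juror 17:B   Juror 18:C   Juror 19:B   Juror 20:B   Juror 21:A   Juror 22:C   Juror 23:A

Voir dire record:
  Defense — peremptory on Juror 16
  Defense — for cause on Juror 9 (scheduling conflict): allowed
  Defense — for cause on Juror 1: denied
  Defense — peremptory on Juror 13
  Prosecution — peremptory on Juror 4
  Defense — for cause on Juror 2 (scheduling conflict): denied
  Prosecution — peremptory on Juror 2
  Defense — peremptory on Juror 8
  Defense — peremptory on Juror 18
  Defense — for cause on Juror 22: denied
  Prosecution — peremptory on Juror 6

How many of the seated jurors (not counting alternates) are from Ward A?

0

Removed: #2, #4, #6, #8, #9, #13, #16, #18.
Seated jurors 1–6: #1, #3, #5, #7, #10, #11 (alternates #12 not counted).
None of those are in Ward A → 0.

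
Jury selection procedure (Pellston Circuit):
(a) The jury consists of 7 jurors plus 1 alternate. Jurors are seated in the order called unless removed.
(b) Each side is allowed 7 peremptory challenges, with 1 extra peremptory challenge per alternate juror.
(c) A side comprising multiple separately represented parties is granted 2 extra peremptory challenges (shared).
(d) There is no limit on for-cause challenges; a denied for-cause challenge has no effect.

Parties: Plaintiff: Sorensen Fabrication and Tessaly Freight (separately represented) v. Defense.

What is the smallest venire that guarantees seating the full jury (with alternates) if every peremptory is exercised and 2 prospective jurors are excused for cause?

28

Seats to fill: 7 + 1 alternates = 8.
Peremptories — Plaintiff: 7 + 1×1 + 2 = 10; Defense: 7 + 1×1 = 8; total 18.
For-cause removals: 2.
Minimum venire: 8 + 18 + 2 = 28.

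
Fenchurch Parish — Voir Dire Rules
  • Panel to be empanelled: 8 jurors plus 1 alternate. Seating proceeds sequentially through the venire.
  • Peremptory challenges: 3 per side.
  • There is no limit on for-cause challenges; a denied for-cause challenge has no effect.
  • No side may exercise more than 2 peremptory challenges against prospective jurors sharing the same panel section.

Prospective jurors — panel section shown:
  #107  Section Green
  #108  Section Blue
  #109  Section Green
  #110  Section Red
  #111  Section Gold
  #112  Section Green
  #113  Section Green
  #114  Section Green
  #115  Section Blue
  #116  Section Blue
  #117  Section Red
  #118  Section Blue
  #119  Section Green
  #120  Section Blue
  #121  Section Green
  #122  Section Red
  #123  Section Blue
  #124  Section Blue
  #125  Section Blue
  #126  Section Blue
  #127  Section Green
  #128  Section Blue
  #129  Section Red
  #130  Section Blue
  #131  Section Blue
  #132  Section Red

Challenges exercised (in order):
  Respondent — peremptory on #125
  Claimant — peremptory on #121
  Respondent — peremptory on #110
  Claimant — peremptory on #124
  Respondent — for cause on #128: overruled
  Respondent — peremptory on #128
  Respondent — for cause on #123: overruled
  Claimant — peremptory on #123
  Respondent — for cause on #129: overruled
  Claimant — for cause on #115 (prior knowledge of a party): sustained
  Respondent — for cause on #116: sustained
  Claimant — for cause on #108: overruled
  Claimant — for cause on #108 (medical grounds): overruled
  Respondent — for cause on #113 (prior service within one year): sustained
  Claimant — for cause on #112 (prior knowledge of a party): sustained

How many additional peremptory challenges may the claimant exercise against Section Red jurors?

Claimant peremptories so far: #121, #124, #123 — 3 of 3 used, 0 left overall.
Against Section Red: none yet — per-section cap 2 leaves 2.
Binding limit: min(0, 2) = 0.

0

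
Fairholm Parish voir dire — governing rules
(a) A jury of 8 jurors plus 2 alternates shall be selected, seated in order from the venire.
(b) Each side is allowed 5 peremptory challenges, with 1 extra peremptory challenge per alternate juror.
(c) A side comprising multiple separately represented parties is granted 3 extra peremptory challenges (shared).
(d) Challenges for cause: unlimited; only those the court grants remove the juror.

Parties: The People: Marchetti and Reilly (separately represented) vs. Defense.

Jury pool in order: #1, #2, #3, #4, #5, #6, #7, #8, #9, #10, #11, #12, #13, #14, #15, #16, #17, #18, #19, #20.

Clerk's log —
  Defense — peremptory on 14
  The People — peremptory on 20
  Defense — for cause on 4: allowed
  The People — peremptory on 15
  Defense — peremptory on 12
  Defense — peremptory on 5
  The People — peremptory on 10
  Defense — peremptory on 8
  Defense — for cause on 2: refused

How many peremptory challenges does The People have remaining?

7

The People allotment: 5 base + 1 × 2 alternates + 3 multi-party = 10.
The People peremptories used: #20, #15, #10 — 3.
Remaining: 10 − 3 = 7.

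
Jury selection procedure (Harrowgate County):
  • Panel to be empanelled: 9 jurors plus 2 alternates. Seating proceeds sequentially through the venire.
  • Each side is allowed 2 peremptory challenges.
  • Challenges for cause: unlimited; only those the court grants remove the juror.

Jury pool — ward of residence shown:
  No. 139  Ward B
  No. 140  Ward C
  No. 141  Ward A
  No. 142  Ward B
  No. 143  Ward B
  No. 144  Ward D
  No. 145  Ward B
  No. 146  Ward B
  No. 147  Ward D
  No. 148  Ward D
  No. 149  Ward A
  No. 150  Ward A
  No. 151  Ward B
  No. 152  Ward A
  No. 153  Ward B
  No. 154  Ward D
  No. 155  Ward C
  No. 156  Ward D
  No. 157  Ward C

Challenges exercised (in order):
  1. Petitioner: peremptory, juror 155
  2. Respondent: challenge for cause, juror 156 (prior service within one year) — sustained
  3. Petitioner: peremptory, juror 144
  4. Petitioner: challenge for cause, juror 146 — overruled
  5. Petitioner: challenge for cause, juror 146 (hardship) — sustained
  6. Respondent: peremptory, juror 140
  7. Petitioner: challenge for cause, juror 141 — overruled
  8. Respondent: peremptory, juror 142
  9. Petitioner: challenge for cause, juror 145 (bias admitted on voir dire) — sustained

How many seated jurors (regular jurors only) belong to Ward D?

Removed: #140, #142, #144, #145, #146, #155, #156.
Seated jurors 1–9: #139, #141, #143, #147, #148, #149, #150, #151, #152 (alternates #153, #154 not counted).
Of those, in Ward D: #147, #148 → 2.

2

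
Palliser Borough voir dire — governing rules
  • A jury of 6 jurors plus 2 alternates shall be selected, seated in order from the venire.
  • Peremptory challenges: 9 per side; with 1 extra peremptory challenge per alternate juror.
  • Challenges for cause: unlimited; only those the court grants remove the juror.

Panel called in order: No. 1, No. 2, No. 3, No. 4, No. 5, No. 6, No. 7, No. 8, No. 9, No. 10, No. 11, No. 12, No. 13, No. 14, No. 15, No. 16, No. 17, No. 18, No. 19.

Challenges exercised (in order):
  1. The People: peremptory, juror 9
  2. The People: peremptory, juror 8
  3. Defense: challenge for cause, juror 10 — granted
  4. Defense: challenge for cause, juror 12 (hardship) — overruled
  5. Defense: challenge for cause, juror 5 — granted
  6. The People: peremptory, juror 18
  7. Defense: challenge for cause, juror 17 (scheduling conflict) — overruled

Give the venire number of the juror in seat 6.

Removed: #5, #8, #9, #10, #18. (#12, #17 stay — for-cause denied.)
Filling seats in venire order through position 6: #1, #2, #3, #4, #6, #7.
So seat 6 is #7.

7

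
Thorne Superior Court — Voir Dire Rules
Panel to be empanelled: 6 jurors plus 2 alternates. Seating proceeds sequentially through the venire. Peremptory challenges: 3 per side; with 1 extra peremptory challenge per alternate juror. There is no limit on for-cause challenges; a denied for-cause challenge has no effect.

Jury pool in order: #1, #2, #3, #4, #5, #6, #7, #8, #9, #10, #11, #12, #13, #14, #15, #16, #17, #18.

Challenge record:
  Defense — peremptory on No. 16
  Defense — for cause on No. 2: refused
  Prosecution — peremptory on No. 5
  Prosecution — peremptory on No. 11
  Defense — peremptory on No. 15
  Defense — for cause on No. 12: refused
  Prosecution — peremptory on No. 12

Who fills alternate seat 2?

Removed: #5, #11, #12, #15, #16. (#2 stays — for-cause denied.)
Filling seats in venire order through position 8: #1, #2, #3, #4, #6, #7, #8, #9.
So alternate 2 is #9.

9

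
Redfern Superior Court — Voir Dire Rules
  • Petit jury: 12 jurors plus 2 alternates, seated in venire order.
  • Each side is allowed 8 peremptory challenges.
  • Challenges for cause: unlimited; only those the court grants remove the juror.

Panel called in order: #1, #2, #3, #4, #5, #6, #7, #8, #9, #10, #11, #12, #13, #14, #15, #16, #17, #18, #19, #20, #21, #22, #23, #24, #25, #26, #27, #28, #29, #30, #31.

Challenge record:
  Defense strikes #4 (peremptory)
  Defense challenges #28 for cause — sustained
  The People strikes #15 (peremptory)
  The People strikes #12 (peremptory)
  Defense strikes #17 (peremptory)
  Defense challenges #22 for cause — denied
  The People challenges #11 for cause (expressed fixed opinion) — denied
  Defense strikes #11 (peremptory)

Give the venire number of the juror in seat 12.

Removed: #4, #11, #12, #15, #17, #28. (#22 stays — for-cause denied.)
Seating in order: seats 1–12 → #1, #2, #3, #5, #6, #7, #8, #9, #10, #13, #14, #16; alternates → #18, #19.
So seat 12 is #16.

16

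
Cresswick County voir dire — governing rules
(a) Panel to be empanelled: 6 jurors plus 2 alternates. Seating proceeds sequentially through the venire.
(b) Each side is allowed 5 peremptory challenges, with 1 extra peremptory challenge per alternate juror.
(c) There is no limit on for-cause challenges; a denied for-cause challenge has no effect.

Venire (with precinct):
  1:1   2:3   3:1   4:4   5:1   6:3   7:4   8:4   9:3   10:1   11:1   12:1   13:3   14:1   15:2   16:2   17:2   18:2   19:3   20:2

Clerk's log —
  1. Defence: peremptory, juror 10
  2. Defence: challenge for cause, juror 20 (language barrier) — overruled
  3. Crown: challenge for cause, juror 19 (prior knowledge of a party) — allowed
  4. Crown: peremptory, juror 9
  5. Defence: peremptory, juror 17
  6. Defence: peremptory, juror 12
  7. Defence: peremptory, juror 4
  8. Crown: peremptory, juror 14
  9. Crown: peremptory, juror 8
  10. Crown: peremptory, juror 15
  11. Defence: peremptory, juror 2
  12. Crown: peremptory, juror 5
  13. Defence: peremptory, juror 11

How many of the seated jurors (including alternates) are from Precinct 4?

Removed: #2, #4, #5, #8, #9, #10, #11, #12, #14, #15, #17, #19.
Seated (8 incl. alternates): #1, #3, #6, #7, #13, #16, #18, #20.
Of those, in Precinct 4: #7 → 1.

1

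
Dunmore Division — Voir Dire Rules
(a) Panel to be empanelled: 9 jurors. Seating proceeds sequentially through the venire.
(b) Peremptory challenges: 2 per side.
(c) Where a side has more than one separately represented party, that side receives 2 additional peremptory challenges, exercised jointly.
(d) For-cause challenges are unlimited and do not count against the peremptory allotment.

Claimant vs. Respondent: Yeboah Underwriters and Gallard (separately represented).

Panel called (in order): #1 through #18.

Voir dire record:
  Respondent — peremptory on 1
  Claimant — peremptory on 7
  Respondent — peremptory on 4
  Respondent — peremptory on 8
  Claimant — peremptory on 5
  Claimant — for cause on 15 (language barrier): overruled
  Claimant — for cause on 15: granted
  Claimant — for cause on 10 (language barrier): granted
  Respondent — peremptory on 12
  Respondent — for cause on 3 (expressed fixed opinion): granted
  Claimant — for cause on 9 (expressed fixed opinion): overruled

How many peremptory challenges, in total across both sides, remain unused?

0

Claimant allotment: 2. Respondent allotment: 2 base + 2 multi-party = 4.
Claimant peremptories used: #7, #5 — 2 (for-cause on #15, #15, #10, #9 don't count).
Respondent peremptories used: #1, #4, #8, #12 — 4 (the for-cause on #3 doesn't count).
Remaining: (2 − 2) + (4 − 4) = 0.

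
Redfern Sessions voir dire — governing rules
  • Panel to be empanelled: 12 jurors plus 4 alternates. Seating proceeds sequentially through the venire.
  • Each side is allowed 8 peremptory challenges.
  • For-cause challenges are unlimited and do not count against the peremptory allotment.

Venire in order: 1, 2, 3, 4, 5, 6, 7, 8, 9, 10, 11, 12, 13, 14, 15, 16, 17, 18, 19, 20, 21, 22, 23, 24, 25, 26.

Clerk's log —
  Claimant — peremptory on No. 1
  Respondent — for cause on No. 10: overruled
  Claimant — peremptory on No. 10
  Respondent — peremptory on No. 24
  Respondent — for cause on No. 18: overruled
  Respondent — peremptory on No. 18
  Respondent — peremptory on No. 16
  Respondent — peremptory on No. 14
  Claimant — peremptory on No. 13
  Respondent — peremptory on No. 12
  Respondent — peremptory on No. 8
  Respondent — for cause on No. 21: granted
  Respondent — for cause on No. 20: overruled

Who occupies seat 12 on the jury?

Removed: #1, #8, #10, #12, #13, #14, #16, #18, #21, #24. (#20 stays — for-cause denied.)
Seating in order: seats 1–12 → #2, #3, #4, #5, #6, #7, #9, #11, #15, #17, #19, #20; alternates → #22, #23, #25, #26.
So seat 12 is #20.

20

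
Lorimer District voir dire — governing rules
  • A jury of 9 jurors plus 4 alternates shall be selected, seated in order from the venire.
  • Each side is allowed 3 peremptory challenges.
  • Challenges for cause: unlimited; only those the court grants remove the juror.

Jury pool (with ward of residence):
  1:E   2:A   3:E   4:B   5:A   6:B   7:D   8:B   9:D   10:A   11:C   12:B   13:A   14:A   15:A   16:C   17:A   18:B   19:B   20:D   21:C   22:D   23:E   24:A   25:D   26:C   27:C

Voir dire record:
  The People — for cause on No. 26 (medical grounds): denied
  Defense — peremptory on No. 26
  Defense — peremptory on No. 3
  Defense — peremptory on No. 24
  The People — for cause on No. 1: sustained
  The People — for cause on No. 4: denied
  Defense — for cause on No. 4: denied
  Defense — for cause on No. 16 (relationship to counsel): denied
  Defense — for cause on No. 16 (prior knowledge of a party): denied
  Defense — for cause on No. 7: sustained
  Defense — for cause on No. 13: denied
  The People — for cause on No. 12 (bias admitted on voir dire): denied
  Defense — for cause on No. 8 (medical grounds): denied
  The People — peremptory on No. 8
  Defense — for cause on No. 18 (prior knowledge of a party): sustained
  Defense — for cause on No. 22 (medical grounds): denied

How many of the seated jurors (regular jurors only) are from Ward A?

4

Removed: #1, #3, #7, #8, #18, #24, #26.
Seated jurors 1–9: #2, #4, #5, #6, #9, #10, #11, #12, #13 (alternates #14, #15, #16, #17 not counted).
Of those, in Ward A: #2, #5, #10, #13 → 4.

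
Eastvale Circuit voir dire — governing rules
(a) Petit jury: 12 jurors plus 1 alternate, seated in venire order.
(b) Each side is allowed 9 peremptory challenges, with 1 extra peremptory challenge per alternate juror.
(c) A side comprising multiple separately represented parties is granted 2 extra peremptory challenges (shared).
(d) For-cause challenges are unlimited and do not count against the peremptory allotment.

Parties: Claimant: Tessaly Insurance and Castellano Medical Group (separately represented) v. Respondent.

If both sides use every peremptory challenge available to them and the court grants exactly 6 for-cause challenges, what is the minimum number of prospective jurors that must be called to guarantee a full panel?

41

Seats to fill: 12 + 1 alternates = 13.
Peremptories — Claimant: 9 + 1×1 + 2 = 12; Respondent: 9 + 1×1 = 10; total 22.
For-cause removals: 6.
Minimum venire: 13 + 22 + 6 = 41.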